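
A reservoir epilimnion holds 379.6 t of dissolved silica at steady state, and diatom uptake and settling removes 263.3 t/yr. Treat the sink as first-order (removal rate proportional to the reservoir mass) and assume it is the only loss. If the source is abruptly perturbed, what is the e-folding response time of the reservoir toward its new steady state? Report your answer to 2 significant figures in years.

For a linear reservoir the response time equals the residence time τ = M/F.
τ = 379.6 / 263.3 = 1.442 yr.

1.4 yr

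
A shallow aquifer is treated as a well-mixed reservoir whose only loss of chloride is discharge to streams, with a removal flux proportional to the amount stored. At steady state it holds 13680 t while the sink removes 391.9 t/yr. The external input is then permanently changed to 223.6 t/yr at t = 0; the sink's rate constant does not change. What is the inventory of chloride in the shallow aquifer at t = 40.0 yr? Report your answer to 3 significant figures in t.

The sink rate constant is k = F₀/M₀ = 391.9/13680 = 0.02865 yr⁻¹.
Solving dM/dt = F₁ − kM with M(0) = M₀ gives M(t) = F₁/k + (M₀ − F₁/k)·e^(−kt).
F₁/k = 223.6/0.02865 = 7805.2 t; kt = 0.02865 × 40.0 = 1.146, e^(−kt) = 0.3179.
M(40.0) = 7805.2 + (13680 − 7805.2) × 0.3179 = 7805.2 + 1868 = 9673.0 t.

9670 t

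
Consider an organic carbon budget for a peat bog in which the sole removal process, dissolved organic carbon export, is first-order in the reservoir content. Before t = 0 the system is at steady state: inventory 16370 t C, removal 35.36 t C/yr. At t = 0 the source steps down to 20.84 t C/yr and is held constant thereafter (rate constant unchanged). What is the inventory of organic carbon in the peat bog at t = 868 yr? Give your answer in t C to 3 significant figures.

10700 t C

The sink rate constant is k = F₀/M₀ = 35.36/16370 = 0.002160 yr⁻¹.
Solving dM/dt = F₁ − kM with M(0) = M₀ gives M(t) = F₁/k + (M₀ − F₁/k)·e^(−kt).
F₁/k = 20.84/0.002160 = 9647.9 t C; kt = 0.002160 × 868 = 1.875, e^(−kt) = 0.1534.
M(868) = 9647.9 + (16370 − 9647.9) × 0.1534 = 9647.9 + 1031 = 10679 t C.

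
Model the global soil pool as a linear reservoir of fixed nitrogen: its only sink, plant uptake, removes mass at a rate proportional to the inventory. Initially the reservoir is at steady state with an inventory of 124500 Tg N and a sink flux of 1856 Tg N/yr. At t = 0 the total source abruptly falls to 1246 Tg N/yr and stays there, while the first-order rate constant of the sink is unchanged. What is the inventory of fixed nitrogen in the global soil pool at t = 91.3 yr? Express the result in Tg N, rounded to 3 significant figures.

94100 Tg N

Residence time τ = M₀/F₀ = 67.08 yr. The eventual steady state is M_∞ = M₀·(F₁/F₀) = 124500 × 1246/1856 = 83581 Tg N.
The anomaly ΔM(t) = M(t) − M_∞ decays as ΔM₀·e^(−t/τ) with ΔM₀ = 124500 − 83581 = 40920 Tg N.
At t = 91.3 yr, e^(−t/τ) = e^(−1.361) = 0.2564, so ΔM = 10490 Tg N and M = 83581 + 10490 = 94072 Tg N.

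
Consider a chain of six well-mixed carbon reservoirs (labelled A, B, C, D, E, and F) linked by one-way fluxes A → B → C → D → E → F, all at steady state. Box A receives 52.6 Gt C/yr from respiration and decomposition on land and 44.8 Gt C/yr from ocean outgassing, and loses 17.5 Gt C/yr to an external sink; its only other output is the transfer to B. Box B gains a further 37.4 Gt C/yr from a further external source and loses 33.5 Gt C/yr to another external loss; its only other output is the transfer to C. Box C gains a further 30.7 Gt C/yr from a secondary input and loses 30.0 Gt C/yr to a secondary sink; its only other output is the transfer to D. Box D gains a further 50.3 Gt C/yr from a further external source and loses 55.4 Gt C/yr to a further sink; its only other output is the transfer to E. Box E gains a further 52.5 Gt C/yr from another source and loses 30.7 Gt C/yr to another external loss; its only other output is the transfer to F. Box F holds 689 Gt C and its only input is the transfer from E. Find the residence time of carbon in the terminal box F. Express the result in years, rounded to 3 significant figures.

6.81 yr

Box A: F(A→B) = (52.6 + 44.8) − 17.5 = 79.900 Gt C/yr.
Box B: F(B→C) = (79.900 + 37.4) − 33.5 = 83.800 Gt C/yr.
Box C: F(C→D) = (83.800 + 30.7) − 30.0 = 84.500 Gt C/yr.
Box D: F(D→E) = (84.500 + 50.3) − 55.4 = 79.400 Gt C/yr.
Box E: F(E→F) = (79.400 + 52.5) − 30.7 = 101.20 Gt C/yr.
Box F throughput = its input = 101.20 Gt C/yr; τ = 689 / 101.20 = 6.808 yr.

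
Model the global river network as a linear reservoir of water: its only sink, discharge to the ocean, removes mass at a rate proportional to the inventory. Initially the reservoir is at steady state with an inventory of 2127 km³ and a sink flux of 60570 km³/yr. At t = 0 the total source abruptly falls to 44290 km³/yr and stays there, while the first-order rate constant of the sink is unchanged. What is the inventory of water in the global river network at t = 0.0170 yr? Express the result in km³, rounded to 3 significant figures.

1910 km³

Residence time τ = M₀/F₀ = 0.03512 yr. The eventual steady state is M_∞ = M₀·(F₁/F₀) = 2127 × 44290/60570 = 1555.3 km³.
The anomaly ΔM(t) = M(t) − M_∞ decays as ΔM₀·e^(−t/τ) with ΔM₀ = 2127 − 1555.3 = 571.7 km³.
At t = 0.0170 yr, e^(−t/τ) = e^(−0.4841) = 0.6162, so ΔM = 352.3 km³ and M = 1555.3 + 352.3 = 1907.6 km³.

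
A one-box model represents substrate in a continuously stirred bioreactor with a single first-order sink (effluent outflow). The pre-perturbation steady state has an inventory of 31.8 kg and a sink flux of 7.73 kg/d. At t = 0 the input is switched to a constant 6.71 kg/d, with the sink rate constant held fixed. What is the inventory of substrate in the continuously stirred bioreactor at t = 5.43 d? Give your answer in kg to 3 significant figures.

τ = M₀/F₀ = 31.8/7.73 = 4.114 d; rate constant k = 1/τ.
New steady state M_∞ = F₁/k = F₁·τ = 6.71 × 4.114 = 27.604 kg.
M(t) = M_∞ + (M₀ − M_∞)·e^(−t/τ); t/τ = 5.43/4.114 = 1.320, so e^(−t/τ) = 0.2672.
M(t) = 27.604 + 4.196 × 0.2672 = 28.725 kg.

28.7 kg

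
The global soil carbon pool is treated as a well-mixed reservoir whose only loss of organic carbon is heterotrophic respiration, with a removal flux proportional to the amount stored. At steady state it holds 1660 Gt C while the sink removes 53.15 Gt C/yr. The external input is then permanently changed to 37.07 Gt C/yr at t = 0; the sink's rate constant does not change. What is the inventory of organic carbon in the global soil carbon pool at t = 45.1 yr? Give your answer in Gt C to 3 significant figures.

1280 Gt C

Residence time τ = M₀/F₀ = 31.23 yr. The eventual steady state is M_∞ = M₀·(F₁/F₀) = 1660 × 37.07/53.15 = 1157.8 Gt C.
The anomaly ΔM(t) = M(t) − M_∞ decays as ΔM₀·e^(−t/τ) with ΔM₀ = 1660 − 1157.8 = 502.2 Gt C.
At t = 45.1 yr, e^(−t/τ) = e^(−1.444) = 0.2360, so ΔM = 118.5 Gt C and M = 1157.8 + 118.5 = 1276.3 Gt C.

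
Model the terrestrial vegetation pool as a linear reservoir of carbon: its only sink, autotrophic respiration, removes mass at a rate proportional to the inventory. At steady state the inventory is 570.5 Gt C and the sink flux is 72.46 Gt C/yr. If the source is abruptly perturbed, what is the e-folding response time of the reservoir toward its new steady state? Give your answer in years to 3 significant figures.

For a linear reservoir the response time equals the residence time τ = M/F.
τ = 570.5 / 72.46 = 7.873 yr.

7.87 yr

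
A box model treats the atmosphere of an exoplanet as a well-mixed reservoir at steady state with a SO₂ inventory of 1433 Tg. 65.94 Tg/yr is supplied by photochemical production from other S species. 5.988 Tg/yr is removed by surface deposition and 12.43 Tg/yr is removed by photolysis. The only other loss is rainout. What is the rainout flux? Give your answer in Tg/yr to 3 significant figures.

47.5 Tg/yr

At steady state ΣF_in = ΣF_out.
ΣF_in = 65.940 Tg/yr.
Rainout flux = ΣF_in − (5.988 + 12.43) = 65.940 − 18.42 = 47.52 Tg/yr.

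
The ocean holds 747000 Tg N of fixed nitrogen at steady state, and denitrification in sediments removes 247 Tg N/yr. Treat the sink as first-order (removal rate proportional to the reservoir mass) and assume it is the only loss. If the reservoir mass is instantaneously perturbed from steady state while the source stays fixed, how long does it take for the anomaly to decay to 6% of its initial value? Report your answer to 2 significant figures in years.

For a linear reservoir the anomaly decays as exp(−t/τ) with τ = M/F = 747000/247 = 3024 yr.
exp(−t/τ) = 0.06 ⇒ t = −τ ln(0.06) = 3024 × 2.813 = 8509 yr.

8500 yr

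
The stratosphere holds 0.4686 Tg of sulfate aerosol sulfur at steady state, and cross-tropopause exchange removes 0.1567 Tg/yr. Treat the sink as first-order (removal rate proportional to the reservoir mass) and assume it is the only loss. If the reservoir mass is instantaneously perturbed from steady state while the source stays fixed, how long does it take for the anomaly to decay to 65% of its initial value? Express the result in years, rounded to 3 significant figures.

1.29 yr

For a linear reservoir the anomaly decays as exp(−t/τ) with τ = M/F = 0.4686/0.1567 = 2.990 yr.
exp(−t/τ) = 0.65 ⇒ t = −τ ln(0.65) = 2.990 × 0.4308 = 1.288 yr.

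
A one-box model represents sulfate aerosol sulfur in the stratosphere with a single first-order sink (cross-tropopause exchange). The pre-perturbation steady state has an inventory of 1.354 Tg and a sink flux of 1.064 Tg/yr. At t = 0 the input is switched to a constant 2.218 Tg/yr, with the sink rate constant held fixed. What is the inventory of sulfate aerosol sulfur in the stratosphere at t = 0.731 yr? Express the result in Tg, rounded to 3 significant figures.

2.00 Tg

τ = M₀/F₀ = 1.354/1.064 = 1.273 yr; rate constant k = 1/τ.
New steady state M_∞ = F₁/k = F₁·τ = 2.218 × 1.273 = 2.8225 Tg.
M(t) = M_∞ + (M₀ − M_∞)·e^(−t/τ); t/τ = 0.731/1.273 = 0.5744, so e^(−t/τ) = 0.5630.
M(t) = 2.8225 − 1.469 × 0.5630 = 1.9957 Tg.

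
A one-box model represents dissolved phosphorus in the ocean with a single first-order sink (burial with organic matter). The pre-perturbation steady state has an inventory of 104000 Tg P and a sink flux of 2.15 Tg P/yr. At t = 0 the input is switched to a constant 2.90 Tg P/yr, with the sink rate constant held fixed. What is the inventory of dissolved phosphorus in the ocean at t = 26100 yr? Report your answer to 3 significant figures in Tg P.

119000 Tg P

The sink rate constant is k = F₀/M₀ = 2.15/104000 = 2.067×10^-5 yr⁻¹.
Solving dM/dt = F₁ − kM with M(0) = M₀ gives M(t) = F₁/k + (M₀ − F₁/k)·e^(−kt).
F₁/k = 2.90/2.067×10^-5 = 140280 Tg P; kt = 2.067×10^-5 × 26100 = 0.5396, e^(−kt) = 0.5830.
M(26100) = 140280 + (104000 − 140280) × 0.5830 = 140280 − 21150 = 119130 Tg P.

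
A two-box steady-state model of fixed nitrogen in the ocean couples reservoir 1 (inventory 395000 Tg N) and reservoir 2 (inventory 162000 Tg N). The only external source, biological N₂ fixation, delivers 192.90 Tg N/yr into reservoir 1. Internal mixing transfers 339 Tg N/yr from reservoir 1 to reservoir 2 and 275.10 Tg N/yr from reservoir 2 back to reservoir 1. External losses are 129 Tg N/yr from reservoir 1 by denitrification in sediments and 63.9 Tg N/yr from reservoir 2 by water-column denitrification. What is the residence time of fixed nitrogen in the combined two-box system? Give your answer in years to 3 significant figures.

2890 yr

Treat the two boxes together as one reservoir: the mixing fluxes between them are internal recycling, so τ = ΣM / Σ(external losses).
M_total = 395000 + 162000 = 557000 Tg N.
ΣF_external_out = 129 + 63.9 = 192.90 Tg N/yr.
τ = M_total / ΣF_ext = 557000 / 192.90 = 2888 yr.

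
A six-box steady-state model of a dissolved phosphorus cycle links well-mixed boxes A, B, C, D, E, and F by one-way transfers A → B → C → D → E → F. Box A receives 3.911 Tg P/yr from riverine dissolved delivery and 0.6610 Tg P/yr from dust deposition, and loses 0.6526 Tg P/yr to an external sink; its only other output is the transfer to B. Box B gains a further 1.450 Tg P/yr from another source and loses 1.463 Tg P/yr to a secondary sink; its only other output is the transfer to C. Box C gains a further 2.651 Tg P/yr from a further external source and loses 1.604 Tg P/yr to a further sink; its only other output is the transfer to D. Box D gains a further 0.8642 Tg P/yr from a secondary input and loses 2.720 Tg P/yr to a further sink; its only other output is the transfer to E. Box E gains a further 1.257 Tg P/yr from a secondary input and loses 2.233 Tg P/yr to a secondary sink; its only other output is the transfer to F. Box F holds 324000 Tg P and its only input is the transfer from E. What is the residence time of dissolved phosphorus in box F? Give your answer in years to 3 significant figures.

153000 yr

Box A: F(A→B) = (3.911 + 0.6610) − 0.6526 = 3.9194 Tg P/yr.
Box B: F(B→C) = (3.9194 + 1.450) − 1.463 = 3.9064 Tg P/yr.
Box C: F(C→D) = (3.9064 + 2.651) − 1.604 = 4.9534 Tg P/yr.
Box D: F(D→E) = (4.9534 + 0.8642) − 2.720 = 3.0976 Tg P/yr.
Box E: F(E→F) = (3.0976 + 1.257) − 2.233 = 2.1216 Tg P/yr.
Box F throughput = its input = 2.1216 Tg P/yr; τ = 324000 / 2.1216 = 152700 yr.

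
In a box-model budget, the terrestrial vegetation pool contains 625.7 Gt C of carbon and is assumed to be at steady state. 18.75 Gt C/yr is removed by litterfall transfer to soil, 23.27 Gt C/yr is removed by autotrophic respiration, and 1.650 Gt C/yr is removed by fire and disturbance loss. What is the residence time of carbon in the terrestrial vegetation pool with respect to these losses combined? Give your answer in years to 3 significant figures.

Total removal = 18.75 + 23.27 + 1.650 = 43.670 Gt C/yr.
τ = M / ΣF_out = 625.7 / 43.670 = 14.33 yr.

14.3 yr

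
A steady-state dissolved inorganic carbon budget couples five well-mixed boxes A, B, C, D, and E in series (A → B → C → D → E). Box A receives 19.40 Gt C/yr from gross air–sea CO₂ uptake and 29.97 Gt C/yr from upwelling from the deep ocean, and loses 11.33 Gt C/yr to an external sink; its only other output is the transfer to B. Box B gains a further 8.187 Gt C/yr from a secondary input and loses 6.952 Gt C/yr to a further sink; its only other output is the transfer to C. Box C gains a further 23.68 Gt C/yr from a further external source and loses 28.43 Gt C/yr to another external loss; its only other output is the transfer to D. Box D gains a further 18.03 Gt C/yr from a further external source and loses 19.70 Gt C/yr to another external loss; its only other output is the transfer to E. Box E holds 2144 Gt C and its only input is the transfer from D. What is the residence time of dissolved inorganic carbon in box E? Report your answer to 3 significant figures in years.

65.3 yr

Box A: F(A→B) = (19.40 + 29.97) − 11.33 = 38.040 Gt C/yr.
Box B: F(B→C) = (38.040 + 8.187) − 6.952 = 39.275 Gt C/yr.
Box C: F(C→D) = (39.275 + 23.68) − 28.43 = 34.525 Gt C/yr.
Box D: F(D→E) = (34.525 + 18.03) − 19.70 = 32.855 Gt C/yr.
Box E throughput = its input = 32.855 Gt C/yr; τ = 2144 / 32.855 = 65.26 yr.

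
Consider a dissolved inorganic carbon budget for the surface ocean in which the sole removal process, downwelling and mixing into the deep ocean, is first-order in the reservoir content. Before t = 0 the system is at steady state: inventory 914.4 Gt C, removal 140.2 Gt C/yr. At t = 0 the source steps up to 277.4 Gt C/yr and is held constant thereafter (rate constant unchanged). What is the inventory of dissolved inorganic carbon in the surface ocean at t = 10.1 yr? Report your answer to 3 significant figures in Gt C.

1620 Gt C

Residence time τ = M₀/F₀ = 6.522 yr. The eventual steady state is M_∞ = M₀·(F₁/F₀) = 914.4 × 277.4/140.2 = 1809.2 Gt C.
The anomaly ΔM(t) = M(t) − M_∞ decays as ΔM₀·e^(−t/τ) with ΔM₀ = 914.4 − 1809.2 = −894.8 Gt C.
At t = 10.1 yr, e^(−t/τ) = e^(−1.549) = 0.2125, so ΔM = −190.2 Gt C and M = 1809.2 − 190.2 = 1619.0 Gt C.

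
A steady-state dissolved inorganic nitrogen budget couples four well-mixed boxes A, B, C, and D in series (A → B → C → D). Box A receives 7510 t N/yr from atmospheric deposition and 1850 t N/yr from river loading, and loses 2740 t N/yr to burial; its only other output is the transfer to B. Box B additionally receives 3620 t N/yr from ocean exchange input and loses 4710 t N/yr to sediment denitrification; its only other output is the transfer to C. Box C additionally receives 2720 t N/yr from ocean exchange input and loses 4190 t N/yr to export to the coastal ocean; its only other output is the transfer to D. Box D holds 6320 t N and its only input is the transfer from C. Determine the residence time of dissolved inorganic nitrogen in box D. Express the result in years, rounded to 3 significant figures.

Box A: F(A→B) = (7510 + 1850) − 2740 = 6620.0 t N/yr.
Box B: F(B→C) = (6620.0 + 3620) − 4710 = 5530.0 t N/yr.
Box C: F(C→D) = (5530.0 + 2720) − 4190 = 4060.0 t N/yr.
Box D throughput = its input = 4060.0 t N/yr; τ = 6320 / 4060.0 = 1.557 yr.

1.56 yr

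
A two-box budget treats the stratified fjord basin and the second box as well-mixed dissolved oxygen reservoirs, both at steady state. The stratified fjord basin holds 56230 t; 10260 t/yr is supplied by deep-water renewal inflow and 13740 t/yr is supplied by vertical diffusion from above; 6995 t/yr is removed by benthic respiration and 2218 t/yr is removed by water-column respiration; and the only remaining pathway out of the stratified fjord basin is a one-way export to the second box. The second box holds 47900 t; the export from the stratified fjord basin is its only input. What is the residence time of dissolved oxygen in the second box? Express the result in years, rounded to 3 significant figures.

Balance the stratified fjord basin: ΣF_in = 10260 + 13740 = 24000 t/yr.
Export to the second box = ΣF_in − (6995 + 2218) = 14787 t/yr.
At steady state the output of the second box equals its input, 14787 t/yr.
τ = M / F = 47900 / 14787 = 3.239 yr.

3.24 yr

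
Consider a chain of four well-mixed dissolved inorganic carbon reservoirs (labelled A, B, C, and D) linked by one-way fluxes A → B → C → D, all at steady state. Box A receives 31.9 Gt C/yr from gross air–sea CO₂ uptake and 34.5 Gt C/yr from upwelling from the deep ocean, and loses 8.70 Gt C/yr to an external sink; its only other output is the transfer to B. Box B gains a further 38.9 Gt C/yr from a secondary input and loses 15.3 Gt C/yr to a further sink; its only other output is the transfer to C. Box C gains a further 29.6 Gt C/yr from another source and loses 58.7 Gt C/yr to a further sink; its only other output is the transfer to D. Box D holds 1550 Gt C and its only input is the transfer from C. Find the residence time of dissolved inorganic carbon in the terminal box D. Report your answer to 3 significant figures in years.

Box A: F(A→B) = (31.9 + 34.5) − 8.70 = 57.700 Gt C/yr.
Box B: F(B→C) = (57.700 + 38.9) − 15.3 = 81.300 Gt C/yr.
Box C: F(C→D) = (81.300 + 29.6) − 58.7 = 52.200 Gt C/yr.
Box D throughput = its input = 52.200 Gt C/yr; τ = 1550 / 52.200 = 29.69 yr.

29.7 yr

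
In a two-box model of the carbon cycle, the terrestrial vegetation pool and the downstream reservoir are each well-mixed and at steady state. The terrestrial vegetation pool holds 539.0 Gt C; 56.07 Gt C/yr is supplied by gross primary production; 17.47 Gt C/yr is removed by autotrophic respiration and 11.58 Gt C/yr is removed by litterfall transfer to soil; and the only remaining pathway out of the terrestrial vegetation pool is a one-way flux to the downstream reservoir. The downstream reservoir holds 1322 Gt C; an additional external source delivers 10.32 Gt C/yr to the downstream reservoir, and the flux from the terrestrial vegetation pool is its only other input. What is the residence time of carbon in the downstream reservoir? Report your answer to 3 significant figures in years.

Balance the terrestrial vegetation pool: ΣF_in = 56.070 Gt C/yr.
Flux to the downstream reservoir = ΣF_in − (17.47 + 11.58) = 27.020 Gt C/yr.
Total input to the downstream reservoir = 27.020 + 10.32 = 37.340 Gt C/yr; at steady state this equals its total output.
τ = M / F = 1322 / 37.340 = 35.40 yr.

35.4 yr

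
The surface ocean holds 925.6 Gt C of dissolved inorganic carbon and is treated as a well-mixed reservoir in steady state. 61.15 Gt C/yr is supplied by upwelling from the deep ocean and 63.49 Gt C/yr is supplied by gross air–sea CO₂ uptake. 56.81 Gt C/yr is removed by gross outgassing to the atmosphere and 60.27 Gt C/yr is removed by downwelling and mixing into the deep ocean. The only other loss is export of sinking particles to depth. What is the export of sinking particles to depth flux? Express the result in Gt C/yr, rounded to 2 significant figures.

7.6 Gt C/yr

At steady state ΣF_in = ΣF_out.
ΣF_in = 61.15 + 63.49 = 124.64 Gt C/yr.
Export of sinking particles to depth flux = ΣF_in − (56.81 + 60.27) = 124.64 − 117.1 = 7.560 Gt C/yr.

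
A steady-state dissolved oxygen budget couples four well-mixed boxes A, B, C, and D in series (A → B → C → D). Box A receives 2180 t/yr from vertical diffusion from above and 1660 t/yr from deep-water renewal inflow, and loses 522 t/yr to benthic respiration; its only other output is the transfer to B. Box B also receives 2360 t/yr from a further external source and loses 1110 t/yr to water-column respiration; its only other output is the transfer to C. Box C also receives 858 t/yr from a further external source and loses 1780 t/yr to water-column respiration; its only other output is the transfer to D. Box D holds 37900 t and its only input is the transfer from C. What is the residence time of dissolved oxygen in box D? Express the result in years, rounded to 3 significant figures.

10.4 yr

Box A: F(A→B) = (2180 + 1660) − 522 = 3318.0 t/yr.
Box B: F(B→C) = (3318.0 + 2360) − 1110 = 4568.0 t/yr.
Box C: F(C→D) = (4568.0 + 858) − 1780 = 3646.0 t/yr.
Box D throughput = its input = 3646.0 t/yr; τ = 37900 / 3646.0 = 10.39 yr.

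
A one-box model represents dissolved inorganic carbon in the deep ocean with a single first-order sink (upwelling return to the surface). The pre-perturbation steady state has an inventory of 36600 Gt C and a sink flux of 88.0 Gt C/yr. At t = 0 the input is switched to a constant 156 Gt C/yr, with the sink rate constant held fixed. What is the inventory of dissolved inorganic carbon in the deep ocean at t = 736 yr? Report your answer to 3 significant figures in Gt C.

Residence time τ = M₀/F₀ = 415.9 yr. The eventual steady state is M_∞ = M₀·(F₁/F₀) = 36600 × 156/88.0 = 64882 Gt C.
The anomaly ΔM(t) = M(t) − M_∞ decays as ΔM₀·e^(−t/τ) with ΔM₀ = 36600 − 64882 = −28280 Gt C.
At t = 736 yr, e^(−t/τ) = e^(−1.770) = 0.1704, so ΔM = −4819 Gt C and M = 64882 − 4819 = 60063 Gt C.

60100 Gt C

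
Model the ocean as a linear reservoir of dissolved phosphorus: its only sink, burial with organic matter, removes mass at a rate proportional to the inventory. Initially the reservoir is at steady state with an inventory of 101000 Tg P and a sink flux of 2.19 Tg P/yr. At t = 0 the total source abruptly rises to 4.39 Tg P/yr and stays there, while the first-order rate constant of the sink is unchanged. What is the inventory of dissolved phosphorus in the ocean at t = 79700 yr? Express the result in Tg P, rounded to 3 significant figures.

184000 Tg P

τ = M₀/F₀ = 101000/2.19 = 46120 yr; rate constant k = 1/τ.
New steady state M_∞ = F₁/k = F₁·τ = 4.39 × 46120 = 202460 Tg P.
M(t) = M_∞ + (M₀ − M_∞)·e^(−t/τ); t/τ = 79700/46120 = 1.728, so e^(−t/τ) = 0.1776.
M(t) = 202460 − 101500 × 0.1776 = 184440 Tg P.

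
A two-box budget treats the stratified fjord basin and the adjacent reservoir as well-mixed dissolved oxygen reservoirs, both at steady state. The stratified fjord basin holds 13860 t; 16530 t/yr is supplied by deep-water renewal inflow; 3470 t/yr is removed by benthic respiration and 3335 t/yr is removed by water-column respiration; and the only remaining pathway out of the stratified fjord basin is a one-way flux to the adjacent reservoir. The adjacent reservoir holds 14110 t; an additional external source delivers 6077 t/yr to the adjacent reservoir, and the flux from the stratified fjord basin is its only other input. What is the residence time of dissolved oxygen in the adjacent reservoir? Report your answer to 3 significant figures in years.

Balance the stratified fjord basin: ΣF_in = 16530 t/yr.
Flux to the adjacent reservoir = ΣF_in − (3470 + 3335) = 9725.0 t/yr.
Total input to the adjacent reservoir = 9725.0 + 6077 = 15802 t/yr; at steady state this equals its total output.
τ = M / F = 14110 / 15802 = 0.8929 yr.

0.893 yr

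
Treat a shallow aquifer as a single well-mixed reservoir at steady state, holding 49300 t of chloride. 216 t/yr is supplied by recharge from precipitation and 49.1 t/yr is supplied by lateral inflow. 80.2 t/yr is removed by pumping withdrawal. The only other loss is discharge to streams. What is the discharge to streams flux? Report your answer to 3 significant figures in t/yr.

At steady state ΣF_in = ΣF_out.
ΣF_in = 216 + 49.1 = 265.10 t/yr.
Discharge to streams flux = ΣF_in − (80.2) = 265.10 − 80.20 = 184.9 t/yr.

185 t/yr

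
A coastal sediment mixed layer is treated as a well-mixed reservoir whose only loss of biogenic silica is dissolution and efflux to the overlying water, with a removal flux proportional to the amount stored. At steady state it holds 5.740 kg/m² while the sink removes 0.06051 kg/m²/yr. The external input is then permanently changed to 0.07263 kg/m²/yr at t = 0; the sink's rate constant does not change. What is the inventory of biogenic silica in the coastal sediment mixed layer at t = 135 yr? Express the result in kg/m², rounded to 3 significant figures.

τ = M₀/F₀ = 5.740/0.06051 = 94.86 yr; rate constant k = 1/τ.
New steady state M_∞ = F₁/k = F₁·τ = 0.07263 × 94.86 = 6.8897 kg/m².
M(t) = M_∞ + (M₀ − M_∞)·e^(−t/τ); t/τ = 135/94.86 = 1.423, so e^(−t/τ) = 0.2410.
M(t) = 6.8897 − 1.150 × 0.2410 = 6.6127 kg/m².

6.61 kg/m²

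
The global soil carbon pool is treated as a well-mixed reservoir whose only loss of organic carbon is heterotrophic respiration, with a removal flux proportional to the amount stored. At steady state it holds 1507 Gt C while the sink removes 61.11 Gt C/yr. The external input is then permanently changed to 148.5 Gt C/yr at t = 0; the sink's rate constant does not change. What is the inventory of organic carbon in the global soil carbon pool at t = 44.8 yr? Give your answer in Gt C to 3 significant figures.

3310 Gt C

Residence time τ = M₀/F₀ = 24.66 yr. The eventual steady state is M_∞ = M₀·(F₁/F₀) = 1507 × 148.5/61.11 = 3662.1 Gt C.
The anomaly ΔM(t) = M(t) − M_∞ decays as ΔM₀·e^(−t/τ) with ΔM₀ = 1507 − 3662.1 = −2155 Gt C.
At t = 44.8 yr, e^(−t/τ) = e^(−1.817) = 0.1626, so ΔM = −350.3 Gt C and M = 3662.1 − 350.3 = 3311.7 Gt C.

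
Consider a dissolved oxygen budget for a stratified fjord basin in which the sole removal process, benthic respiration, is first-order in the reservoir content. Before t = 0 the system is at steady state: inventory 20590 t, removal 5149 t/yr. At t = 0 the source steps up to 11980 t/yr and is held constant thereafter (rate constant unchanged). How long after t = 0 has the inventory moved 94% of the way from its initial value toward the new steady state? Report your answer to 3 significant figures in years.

11.3 yr

τ = M₀/F₀ = 20590/5149 = 3.999 yr.
The remaining gap fraction is e^(−t/τ); 94% covered ⇒ e^(−t/τ) = 0.0600.
t = −τ ln(0.0600) = 3.999 × 2.813 = 11.25 yr.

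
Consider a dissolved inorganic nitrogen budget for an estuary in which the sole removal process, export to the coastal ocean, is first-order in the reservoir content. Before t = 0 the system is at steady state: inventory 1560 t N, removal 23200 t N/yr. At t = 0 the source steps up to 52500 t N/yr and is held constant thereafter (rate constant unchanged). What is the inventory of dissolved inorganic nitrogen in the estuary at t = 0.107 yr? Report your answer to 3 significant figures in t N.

3130 t N

The sink rate constant is k = F₀/M₀ = 23200/1560 = 14.87 yr⁻¹.
Solving dM/dt = F₁ − kM with M(0) = M₀ gives M(t) = F₁/k + (M₀ − F₁/k)·e^(−kt).
F₁/k = 52500/14.87 = 3530.2 t N; kt = 14.87 × 0.107 = 1.591, e^(−kt) = 0.2037.
M(0.107) = 3530.2 + (1560 − 3530.2) × 0.2037 = 3530.2 − 401.3 = 3128.9 t N.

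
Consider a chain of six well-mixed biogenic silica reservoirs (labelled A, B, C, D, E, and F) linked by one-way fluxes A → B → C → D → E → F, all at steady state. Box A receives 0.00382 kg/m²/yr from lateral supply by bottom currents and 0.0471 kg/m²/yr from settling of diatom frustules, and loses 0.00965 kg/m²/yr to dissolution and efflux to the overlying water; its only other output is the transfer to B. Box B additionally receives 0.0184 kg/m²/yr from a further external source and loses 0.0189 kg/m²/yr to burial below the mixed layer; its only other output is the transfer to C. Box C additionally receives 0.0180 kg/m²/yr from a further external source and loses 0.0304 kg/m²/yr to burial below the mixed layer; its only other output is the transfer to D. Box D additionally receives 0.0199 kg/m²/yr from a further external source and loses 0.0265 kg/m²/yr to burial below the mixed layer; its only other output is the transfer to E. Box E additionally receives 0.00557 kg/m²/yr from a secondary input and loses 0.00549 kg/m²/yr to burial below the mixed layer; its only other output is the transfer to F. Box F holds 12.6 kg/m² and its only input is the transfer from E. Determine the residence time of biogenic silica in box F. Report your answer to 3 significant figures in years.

577 yr

Box A: F(A→B) = (0.00382 + 0.0471) − 0.00965 = 0.041270 kg/m²/yr.
Box B: F(B→C) = (0.041270 + 0.0184) − 0.0189 = 0.040770 kg/m²/yr.
Box C: F(C→D) = (0.040770 + 0.0180) − 0.0304 = 0.028370 kg/m²/yr.
Box D: F(D→E) = (0.028370 + 0.0199) − 0.0265 = 0.021770 kg/m²/yr.
Box E: F(E→F) = (0.021770 + 0.00557) − 0.00549 = 0.021850 kg/m²/yr.
Box F throughput = its input = 0.021850 kg/m²/yr; τ = 12.6 / 0.021850 = 576.7 yr.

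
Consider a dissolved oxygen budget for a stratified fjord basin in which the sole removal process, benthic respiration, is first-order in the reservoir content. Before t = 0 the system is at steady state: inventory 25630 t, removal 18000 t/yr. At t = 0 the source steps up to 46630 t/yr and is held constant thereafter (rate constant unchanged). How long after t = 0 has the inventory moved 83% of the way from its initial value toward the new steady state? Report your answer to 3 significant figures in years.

2.52 yr

τ = M₀/F₀ = 25630/18000 = 1.424 yr.
The remaining gap fraction is e^(−t/τ); 83% covered ⇒ e^(−t/τ) = 0.170.
t = −τ ln(0.170) = 1.424 × 1.772 = 2.523 yr.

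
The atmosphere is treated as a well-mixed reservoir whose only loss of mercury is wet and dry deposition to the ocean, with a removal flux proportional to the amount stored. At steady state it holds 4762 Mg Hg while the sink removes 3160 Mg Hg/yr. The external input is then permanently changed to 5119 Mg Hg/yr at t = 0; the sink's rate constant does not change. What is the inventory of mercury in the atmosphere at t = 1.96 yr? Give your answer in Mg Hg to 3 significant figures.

The sink rate constant is k = F₀/M₀ = 3160/4762 = 0.6636 yr⁻¹.
Solving dM/dt = F₁ − kM with M(0) = M₀ gives M(t) = F₁/k + (M₀ − F₁/k)·e^(−kt).
F₁/k = 5119/0.6636 = 7714.1 Mg Hg; kt = 0.6636 × 1.96 = 1.301, e^(−kt) = 0.2724.
M(1.96) = 7714.1 + (4762 − 7714.1) × 0.2724 = 7714.1 − 804.0 = 6910.1 Mg Hg.

6910 Mg Hg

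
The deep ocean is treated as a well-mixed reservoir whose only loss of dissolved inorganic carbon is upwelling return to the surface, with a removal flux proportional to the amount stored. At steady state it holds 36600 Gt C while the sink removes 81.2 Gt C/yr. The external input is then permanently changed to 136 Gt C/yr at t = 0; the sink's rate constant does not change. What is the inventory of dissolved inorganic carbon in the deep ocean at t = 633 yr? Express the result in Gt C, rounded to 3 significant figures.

55200 Gt C

τ = M₀/F₀ = 36600/81.2 = 450.7 yr; rate constant k = 1/τ.
New steady state M_∞ = F₁/k = F₁·τ = 136 × 450.7 = 61300 Gt C.
M(t) = M_∞ + (M₀ − M_∞)·e^(−t/τ); t/τ = 633/450.7 = 1.404, so e^(−t/τ) = 0.2455.
M(t) = 61300 − 24700 × 0.2455 = 55236 Gt C.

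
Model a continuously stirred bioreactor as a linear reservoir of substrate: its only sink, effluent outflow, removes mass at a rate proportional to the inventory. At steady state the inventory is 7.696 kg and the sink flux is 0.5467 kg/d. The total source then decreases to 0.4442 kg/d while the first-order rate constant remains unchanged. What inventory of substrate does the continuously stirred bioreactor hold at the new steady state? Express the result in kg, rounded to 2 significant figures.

Rate constant k = F/M = 0.5467 / 7.696 = 0.07104 d⁻¹.
At the new steady state, source = k·M_new ⇒ M_new = 0.4442 / 0.07104 = 6.253 kg.
(Equivalently M_new = M × F_new/F_old = 7.696 × 0.4442/0.5467.)

6.3 kg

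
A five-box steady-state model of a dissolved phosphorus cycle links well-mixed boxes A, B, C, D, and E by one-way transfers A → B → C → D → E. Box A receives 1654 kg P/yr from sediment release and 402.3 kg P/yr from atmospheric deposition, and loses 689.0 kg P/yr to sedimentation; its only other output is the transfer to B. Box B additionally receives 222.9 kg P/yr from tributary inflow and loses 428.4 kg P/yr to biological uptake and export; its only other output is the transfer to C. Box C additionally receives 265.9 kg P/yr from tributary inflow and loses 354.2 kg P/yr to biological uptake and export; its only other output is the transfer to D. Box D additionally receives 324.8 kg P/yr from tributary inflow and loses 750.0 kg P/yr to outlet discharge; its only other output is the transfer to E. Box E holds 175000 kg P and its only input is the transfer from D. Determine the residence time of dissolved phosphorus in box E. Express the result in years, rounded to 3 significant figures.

270 yr

Box A: F(A→B) = (1654 + 402.3) − 689.0 = 1367.3 kg P/yr.
Box B: F(B→C) = (1367.3 + 222.9) − 428.4 = 1161.8 kg P/yr.
Box C: F(C→D) = (1161.8 + 265.9) − 354.2 = 1073.5 kg P/yr.
Box D: F(D→E) = (1073.5 + 324.8) − 750.0 = 648.30 kg P/yr.
Box E throughput = its input = 648.30 kg P/yr; τ = 175000 / 648.30 = 269.9 yr.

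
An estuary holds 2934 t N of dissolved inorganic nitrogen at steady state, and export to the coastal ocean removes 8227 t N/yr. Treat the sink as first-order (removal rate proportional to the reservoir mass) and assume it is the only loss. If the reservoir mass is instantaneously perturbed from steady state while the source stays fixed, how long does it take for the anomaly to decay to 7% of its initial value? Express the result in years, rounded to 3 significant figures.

For a linear reservoir the anomaly decays as exp(−t/τ) with τ = M/F = 2934/8227 = 0.3566 yr.
exp(−t/τ) = 0.07 ⇒ t = −τ ln(0.07) = 0.3566 × 2.659 = 0.9484 yr.

0.948 yr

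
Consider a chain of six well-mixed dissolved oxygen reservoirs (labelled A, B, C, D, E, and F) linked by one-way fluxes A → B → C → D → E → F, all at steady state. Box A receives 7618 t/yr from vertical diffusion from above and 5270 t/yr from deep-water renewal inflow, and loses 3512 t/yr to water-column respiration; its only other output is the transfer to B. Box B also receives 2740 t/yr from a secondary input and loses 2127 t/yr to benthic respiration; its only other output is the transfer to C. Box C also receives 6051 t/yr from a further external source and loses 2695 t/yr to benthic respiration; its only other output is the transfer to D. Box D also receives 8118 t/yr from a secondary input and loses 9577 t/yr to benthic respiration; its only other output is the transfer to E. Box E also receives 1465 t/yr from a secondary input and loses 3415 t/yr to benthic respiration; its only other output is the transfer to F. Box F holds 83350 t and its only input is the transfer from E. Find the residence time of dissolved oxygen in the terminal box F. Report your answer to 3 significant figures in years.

Box A: F(A→B) = (7618 + 5270) − 3512 = 9376.0 t/yr.
Box B: F(B→C) = (9376.0 + 2740) − 2127 = 9989.0 t/yr.
Box C: F(C→D) = (9989.0 + 6051) − 2695 = 13345 t/yr.
Box D: F(D→E) = (13345 + 8118) − 9577 = 11886 t/yr.
Box E: F(E→F) = (11886 + 1465) − 3415 = 9936.0 t/yr.
Box F throughput = its input = 9936.0 t/yr; τ = 83350 / 9936.0 = 8.389 yr.

8.39 yr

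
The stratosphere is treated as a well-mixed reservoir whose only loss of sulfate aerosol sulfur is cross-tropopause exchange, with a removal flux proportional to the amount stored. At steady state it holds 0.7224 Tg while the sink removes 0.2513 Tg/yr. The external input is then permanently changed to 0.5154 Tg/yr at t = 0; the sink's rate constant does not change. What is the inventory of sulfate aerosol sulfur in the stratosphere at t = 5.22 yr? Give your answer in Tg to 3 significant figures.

Residence time τ = M₀/F₀ = 2.875 yr. The eventual steady state is M_∞ = M₀·(F₁/F₀) = 0.7224 × 0.5154/0.2513 = 1.4816 Tg.
The anomaly ΔM(t) = M(t) − M_∞ decays as ΔM₀·e^(−t/τ) with ΔM₀ = 0.7224 − 1.4816 = −0.7592 Tg.
At t = 5.22 yr, e^(−t/τ) = e^(−1.816) = 0.1627, so ΔM = −0.1235 Tg and M = 1.4816 − 0.1235 = 1.3581 Tg.

1.36 Tg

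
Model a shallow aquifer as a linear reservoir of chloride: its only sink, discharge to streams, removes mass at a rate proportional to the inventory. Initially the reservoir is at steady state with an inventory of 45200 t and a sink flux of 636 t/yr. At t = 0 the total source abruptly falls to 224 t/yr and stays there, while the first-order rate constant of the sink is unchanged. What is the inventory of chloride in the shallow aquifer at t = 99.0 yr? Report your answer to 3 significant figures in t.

23200 t

The sink rate constant is k = F₀/M₀ = 636/45200 = 0.01407 yr⁻¹.
Solving dM/dt = F₁ − kM with M(0) = M₀ gives M(t) = F₁/k + (M₀ − F₁/k)·e^(−kt).
F₁/k = 224/0.01407 = 15919 t; kt = 0.01407 × 99.0 = 1.393, e^(−kt) = 0.2483.
M(99.0) = 15919 + (45200 − 15919) × 0.2483 = 15919 + 7271 = 23191 t.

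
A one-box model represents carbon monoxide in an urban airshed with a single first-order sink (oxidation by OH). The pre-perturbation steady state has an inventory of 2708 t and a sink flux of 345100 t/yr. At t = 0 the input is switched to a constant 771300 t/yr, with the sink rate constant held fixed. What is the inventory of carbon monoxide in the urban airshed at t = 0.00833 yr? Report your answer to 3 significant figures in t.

4900 t

Residence time τ = M₀/F₀ = 0.007847 yr. The eventual steady state is M_∞ = M₀·(F₁/F₀) = 2708 × 771300/345100 = 6052.4 t.
The anomaly ΔM(t) = M(t) − M_∞ decays as ΔM₀·e^(−t/τ) with ΔM₀ = 2708 − 6052.4 = −3344 t.
At t = 0.00833 yr, e^(−t/τ) = e^(−1.062) = 0.3459, so ΔM = −1157 t and M = 6052.4 − 1157 = 4895.5 t.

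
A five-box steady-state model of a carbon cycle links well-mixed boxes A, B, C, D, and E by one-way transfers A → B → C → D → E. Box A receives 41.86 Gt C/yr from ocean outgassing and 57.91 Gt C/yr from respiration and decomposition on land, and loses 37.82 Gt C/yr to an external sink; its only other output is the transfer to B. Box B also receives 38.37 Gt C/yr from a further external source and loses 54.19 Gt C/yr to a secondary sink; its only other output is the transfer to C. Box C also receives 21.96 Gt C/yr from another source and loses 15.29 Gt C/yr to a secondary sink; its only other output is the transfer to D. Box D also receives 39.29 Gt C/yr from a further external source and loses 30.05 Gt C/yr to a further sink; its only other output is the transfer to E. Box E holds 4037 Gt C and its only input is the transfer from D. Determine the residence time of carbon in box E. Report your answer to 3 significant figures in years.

Box A: F(A→B) = (41.86 + 57.91) − 37.82 = 61.950 Gt C/yr.
Box B: F(B→C) = (61.950 + 38.37) − 54.19 = 46.130 Gt C/yr.
Box C: F(C→D) = (46.130 + 21.96) − 15.29 = 52.800 Gt C/yr.
Box D: F(D→E) = (52.800 + 39.29) − 30.05 = 62.040 Gt C/yr.
Box E throughput = its input = 62.040 Gt C/yr; τ = 4037 / 62.040 = 65.07 yr.

65.1 yr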